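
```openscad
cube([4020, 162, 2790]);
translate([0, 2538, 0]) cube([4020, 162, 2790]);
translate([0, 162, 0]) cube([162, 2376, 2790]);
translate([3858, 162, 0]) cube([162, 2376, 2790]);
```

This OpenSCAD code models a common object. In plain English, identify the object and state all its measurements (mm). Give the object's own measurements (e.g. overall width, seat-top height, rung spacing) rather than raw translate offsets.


The wall frame of a small rectangular building: four walls, each 2790 mm tall and 162 mm thick, enclosing a footprint 4020 mm (x) by 2700 mm (y) outside-to-outside, with no floor or roof. The front and back walls (the −y and +y sides) span the full width; the two side walls fit between them.


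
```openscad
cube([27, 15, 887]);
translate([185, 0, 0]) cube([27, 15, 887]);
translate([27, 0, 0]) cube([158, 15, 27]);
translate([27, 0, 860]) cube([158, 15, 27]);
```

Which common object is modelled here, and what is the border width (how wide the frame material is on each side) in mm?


A picture frame. The border width is 27 mm.

Four thin pieces enclosing a rectangular opening — a picture frame. The two full-height stiles are 887 mm tall; the top rail sits at z = 860 and is 27 mm tall, so the border above the opening is 887 − 860 = 27 mm, matching the stile x-width.


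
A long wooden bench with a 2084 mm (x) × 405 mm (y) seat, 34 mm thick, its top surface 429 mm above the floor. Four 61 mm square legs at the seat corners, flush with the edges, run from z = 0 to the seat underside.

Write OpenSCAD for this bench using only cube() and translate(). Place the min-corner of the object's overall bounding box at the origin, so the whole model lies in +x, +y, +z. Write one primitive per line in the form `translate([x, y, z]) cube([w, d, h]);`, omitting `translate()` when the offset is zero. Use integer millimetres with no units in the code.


translate([0, 0, 395]) cube([2084, 405, 34]);
cube([61, 61, 395]);
translate([0, 344, 0]) cube([61, 61, 395]);
translate([2023, 0, 0]) cube([61, 61, 395]);
translate([2023, 344, 0]) cube([61, 61, 395]);


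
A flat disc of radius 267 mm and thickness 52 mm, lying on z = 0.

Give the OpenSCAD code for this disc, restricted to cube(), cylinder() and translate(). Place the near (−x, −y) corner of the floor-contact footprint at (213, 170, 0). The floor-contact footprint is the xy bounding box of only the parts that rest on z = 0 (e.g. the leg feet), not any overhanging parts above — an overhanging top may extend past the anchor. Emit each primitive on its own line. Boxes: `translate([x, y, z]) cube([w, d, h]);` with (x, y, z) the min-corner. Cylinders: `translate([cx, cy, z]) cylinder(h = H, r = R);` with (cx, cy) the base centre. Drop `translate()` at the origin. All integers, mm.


translate([480, 437, 0]) cylinder(h = 52, r = 267);


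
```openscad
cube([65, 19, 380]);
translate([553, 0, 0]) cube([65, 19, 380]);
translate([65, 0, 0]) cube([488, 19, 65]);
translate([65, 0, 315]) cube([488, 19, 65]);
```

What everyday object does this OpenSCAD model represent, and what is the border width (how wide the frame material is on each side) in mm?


A picture frame. The border width is 65 mm.

Four thin pieces enclosing a rectangular opening — a picture frame. The two full-height stiles are 380 mm tall; the top rail sits at z = 315 and is 65 mm tall, so the border above the opening is 380 − 315 = 65 mm, matching the stile x-width.


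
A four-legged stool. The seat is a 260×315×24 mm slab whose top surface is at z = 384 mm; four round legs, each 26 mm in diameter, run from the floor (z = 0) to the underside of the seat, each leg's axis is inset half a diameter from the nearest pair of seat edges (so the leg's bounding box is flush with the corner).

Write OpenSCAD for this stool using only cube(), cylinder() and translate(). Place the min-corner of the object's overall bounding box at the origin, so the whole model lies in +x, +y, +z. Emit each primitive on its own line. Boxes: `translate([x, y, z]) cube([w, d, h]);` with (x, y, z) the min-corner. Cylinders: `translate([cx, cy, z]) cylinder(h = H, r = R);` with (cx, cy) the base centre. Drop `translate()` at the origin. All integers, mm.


translate([0, 0, 360]) cube([260, 315, 24]);
translate([13, 13, 0]) cylinder(h = 360, r = 13);
translate([247, 13, 0]) cylinder(h = 360, r = 13);
translate([13, 302, 0]) cylinder(h = 360, r = 13);
translate([247, 302, 0]) cylinder(h = 360, r = 13);


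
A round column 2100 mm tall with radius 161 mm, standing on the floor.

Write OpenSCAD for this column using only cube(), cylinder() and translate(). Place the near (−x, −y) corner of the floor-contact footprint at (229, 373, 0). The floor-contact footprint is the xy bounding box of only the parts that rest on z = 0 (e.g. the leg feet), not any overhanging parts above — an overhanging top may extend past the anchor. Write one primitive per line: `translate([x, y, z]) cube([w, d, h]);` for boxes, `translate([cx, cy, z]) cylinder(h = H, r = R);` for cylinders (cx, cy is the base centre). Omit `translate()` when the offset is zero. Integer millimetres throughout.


translate([390, 534, 0]) cylinder(h = 2100, r = 161);


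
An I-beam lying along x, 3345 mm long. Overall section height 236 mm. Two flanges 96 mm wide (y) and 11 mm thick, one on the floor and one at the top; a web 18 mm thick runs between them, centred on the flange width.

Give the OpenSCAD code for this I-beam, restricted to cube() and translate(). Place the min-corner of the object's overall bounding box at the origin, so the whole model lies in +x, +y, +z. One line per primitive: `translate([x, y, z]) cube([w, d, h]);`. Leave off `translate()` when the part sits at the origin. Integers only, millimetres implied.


cube([3345, 96, 11]);
translate([0, 39, 11]) cube([3345, 18, 214]);
translate([0, 0, 225]) cube([3345, 96, 11]);


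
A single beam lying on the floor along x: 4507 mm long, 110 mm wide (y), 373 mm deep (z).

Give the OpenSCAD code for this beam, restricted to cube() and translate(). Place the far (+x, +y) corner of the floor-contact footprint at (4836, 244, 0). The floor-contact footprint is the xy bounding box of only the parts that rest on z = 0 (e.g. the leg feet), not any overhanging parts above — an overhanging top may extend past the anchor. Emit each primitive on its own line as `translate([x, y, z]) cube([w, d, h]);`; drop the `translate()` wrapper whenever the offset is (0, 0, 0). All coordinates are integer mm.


translate([329, 134, 0]) cube([4507, 110, 373]);


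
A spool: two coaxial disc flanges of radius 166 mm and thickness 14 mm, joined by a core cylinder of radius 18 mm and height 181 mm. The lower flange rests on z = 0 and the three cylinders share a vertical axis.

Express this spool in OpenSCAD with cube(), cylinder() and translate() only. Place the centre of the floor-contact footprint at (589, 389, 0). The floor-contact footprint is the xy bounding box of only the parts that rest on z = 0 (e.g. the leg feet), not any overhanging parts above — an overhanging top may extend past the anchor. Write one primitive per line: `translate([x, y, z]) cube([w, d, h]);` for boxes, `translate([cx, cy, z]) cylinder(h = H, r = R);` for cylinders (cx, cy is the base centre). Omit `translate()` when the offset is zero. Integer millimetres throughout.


translate([589, 389, 0]) cylinder(h = 14, r = 166);
translate([589, 389, 14]) cylinder(h = 181, r = 18);
translate([589, 389, 195]) cylinder(h = 14, r = 166);


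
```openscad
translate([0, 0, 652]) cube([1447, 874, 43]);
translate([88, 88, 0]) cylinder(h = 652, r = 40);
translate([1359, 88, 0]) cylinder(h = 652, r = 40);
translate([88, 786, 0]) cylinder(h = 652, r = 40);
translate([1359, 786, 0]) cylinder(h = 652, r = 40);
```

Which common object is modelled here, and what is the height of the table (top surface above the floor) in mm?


A table. The table height is 695 mm.

A 1447×874×43 slab sits at z = 652 on four Ø80 mm round legs — a table. The top surface is at 652 + 43 = 695 mm.


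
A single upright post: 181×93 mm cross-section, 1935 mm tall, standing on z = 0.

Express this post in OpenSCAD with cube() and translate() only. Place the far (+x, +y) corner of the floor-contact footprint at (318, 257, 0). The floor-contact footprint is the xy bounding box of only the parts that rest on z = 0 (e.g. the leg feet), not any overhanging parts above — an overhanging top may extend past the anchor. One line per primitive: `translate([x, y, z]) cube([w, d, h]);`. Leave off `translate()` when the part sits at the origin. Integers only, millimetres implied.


translate([137, 164, 0]) cube([181, 93, 1935]);


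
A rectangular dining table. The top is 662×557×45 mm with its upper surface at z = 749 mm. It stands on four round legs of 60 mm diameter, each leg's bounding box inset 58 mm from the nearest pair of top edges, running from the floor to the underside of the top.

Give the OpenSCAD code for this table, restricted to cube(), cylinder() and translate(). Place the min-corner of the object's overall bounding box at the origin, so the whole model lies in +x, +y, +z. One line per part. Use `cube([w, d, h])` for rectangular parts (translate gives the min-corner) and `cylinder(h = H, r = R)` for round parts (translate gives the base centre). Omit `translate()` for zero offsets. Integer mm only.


// leg_h = 749 - 45 = 704
translate([0, 0, 704]) cube([662, 557, 45]);
translate([88, 88, 0]) cylinder(h = 704, r = 30);
translate([574, 88, 0]) cylinder(h = 704, r = 30);
translate([88, 469, 0]) cylinder(h = 704, r = 30);
translate([574, 469, 0]) cylinder(h = 704, r = 30);


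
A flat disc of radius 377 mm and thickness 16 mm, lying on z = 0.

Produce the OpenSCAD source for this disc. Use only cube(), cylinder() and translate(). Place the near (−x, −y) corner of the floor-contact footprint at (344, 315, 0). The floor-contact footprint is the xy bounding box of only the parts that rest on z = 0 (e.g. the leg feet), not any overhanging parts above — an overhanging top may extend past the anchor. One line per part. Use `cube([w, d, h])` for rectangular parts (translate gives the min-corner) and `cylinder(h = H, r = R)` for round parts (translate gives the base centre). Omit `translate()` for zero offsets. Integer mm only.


translate([721, 692, 0]) cylinder(h = 16, r = 377);


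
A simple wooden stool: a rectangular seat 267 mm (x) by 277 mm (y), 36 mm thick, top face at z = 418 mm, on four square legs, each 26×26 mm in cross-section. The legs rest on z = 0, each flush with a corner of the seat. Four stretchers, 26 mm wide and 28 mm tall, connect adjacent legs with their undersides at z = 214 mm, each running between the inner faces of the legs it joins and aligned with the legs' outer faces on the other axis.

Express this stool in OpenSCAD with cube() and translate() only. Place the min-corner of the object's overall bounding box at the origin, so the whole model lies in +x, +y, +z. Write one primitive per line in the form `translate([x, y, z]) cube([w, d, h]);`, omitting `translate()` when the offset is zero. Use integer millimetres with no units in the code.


translate([0, 0, 382]) cube([267, 277, 36]);
cube([26, 26, 382]);
translate([241, 0, 0]) cube([26, 26, 382]);
translate([0, 251, 0]) cube([26, 26, 382]);
translate([241, 251, 0]) cube([26, 26, 382]);
translate([26, 0, 214]) cube([215, 26, 28]);
translate([26, 251, 214]) cube([215, 26, 28]);
translate([0, 26, 214]) cube([26, 225, 28]);
translate([241, 26, 214]) cube([26, 225, 28]);


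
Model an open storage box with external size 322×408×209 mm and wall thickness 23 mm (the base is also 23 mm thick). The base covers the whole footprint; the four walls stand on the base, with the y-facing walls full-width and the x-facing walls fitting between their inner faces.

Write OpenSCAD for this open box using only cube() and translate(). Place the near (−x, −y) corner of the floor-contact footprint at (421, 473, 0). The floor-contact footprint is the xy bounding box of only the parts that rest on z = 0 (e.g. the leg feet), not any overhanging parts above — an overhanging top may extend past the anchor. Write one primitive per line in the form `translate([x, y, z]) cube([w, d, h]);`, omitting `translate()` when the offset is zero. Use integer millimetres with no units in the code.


translate([421, 473, 0]) cube([322, 408, 23]);
translate([421, 473, 23]) cube([322, 23, 186]);
translate([421, 858, 23]) cube([322, 23, 186]);
translate([421, 496, 23]) cube([23, 362, 186]);
translate([720, 496, 23]) cube([23, 362, 186]);


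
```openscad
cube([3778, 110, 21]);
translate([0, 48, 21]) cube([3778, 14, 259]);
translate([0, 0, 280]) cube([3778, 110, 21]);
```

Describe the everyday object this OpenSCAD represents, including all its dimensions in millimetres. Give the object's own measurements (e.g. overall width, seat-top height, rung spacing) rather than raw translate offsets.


An I-beam lying along x, 3778 mm long. Overall section height 301 mm. Two flanges 110 mm wide (y) and 21 mm thick, one on the floor and one at the top; a web 14 mm thick runs between them, centred on the flange width.


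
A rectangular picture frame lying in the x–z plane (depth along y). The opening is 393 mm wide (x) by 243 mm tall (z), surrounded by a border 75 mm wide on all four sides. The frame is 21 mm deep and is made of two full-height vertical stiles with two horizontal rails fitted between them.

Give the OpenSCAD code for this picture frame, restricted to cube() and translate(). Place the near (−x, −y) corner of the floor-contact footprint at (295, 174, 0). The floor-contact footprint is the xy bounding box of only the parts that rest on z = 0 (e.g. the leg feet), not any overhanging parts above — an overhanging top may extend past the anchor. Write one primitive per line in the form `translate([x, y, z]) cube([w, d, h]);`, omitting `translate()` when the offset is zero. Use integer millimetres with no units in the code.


translate([295, 174, 0]) cube([75, 21, 393]);
translate([763, 174, 0]) cube([75, 21, 393]);
translate([370, 174, 0]) cube([393, 21, 75]);
translate([370, 174, 318]) cube([393, 21, 75]);


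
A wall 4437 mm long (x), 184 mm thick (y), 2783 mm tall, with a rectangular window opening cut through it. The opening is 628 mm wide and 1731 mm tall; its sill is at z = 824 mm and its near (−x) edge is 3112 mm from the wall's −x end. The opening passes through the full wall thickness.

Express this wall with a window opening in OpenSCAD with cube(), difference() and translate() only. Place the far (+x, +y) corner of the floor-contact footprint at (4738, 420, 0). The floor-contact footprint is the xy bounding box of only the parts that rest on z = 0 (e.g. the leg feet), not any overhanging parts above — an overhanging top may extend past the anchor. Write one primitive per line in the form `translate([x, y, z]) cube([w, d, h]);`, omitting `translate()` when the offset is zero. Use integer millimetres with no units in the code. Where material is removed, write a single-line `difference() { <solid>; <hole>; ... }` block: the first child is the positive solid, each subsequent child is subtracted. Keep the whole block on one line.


difference() { translate([301, 236, 0]) cube([4437, 184, 2783]); translate([3413, 236, 824]) cube([628, 184, 1731]); }


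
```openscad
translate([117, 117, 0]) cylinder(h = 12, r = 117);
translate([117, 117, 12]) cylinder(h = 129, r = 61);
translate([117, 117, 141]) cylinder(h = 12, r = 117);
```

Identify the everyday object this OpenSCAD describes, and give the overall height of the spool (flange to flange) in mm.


A spool. The overall height is 153 mm.

Three coaxial cylinders, large–small–large — a spool. Two 12 mm flanges and a 129 mm core give 12 + 129 + 12 = 153 mm.


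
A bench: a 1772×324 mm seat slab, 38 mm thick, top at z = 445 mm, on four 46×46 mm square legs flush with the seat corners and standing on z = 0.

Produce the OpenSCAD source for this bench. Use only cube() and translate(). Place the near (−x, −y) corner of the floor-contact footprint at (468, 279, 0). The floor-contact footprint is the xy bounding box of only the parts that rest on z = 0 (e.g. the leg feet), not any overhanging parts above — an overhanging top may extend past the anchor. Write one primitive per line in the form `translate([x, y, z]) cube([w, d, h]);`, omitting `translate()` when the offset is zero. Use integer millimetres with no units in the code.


// leg_h = 445 − 38 = 407
translate([468, 279, 407]) cube([1772, 324, 38]);
translate([468, 279, 0]) cube([46, 46, 407]);
translate([468, 557, 0]) cube([46, 46, 407]);
translate([2194, 279, 0]) cube([46, 46, 407]);
translate([2194, 557, 0]) cube([46, 46, 407]);


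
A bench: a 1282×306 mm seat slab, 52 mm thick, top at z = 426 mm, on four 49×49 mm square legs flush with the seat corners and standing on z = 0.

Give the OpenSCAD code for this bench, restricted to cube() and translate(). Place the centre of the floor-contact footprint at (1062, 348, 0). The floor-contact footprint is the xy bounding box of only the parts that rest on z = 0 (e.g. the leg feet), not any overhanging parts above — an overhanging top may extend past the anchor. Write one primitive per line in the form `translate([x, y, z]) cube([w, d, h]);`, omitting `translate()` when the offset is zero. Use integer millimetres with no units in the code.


translate([421, 195, 374]) cube([1282, 306, 52]);
translate([421, 195, 0]) cube([49, 49, 374]);
translate([421, 452, 0]) cube([49, 49, 374]);
translate([1654, 195, 0]) cube([49, 49, 374]);
translate([1654, 452, 0]) cube([49, 49, 374]);


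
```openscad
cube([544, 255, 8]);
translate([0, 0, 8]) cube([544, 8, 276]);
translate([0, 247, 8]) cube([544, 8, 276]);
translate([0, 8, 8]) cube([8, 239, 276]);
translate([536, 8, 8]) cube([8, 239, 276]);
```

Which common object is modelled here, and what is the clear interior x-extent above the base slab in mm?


An open box. The internal width is 528 mm.

A 544×255 base slab with four walls standing on it — an open box. The base is 544 mm wide and the walls are 8 mm thick, so the internal width is 544 − 2 × 8 = 528 mm.


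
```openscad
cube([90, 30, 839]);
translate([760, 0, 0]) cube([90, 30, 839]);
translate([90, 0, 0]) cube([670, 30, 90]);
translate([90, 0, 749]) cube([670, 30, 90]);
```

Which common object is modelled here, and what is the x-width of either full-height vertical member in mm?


A picture frame. The border width is 90 mm.

Four thin pieces enclosing a rectangular opening — a picture frame. The two full-height stiles are 839 mm tall; the top rail sits at z = 749 and is 90 mm tall, so the border above the opening is 839 − 749 = 90 mm, matching the stile x-width.


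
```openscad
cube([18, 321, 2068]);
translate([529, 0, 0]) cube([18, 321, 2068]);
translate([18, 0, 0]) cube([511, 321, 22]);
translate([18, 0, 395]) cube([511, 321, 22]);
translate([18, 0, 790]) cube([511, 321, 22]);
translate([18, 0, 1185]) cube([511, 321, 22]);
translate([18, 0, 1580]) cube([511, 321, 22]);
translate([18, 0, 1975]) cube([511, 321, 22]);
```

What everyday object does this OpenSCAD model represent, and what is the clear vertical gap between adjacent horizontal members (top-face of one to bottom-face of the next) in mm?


A bookshelf. The clear shelf gap is 373 mm.

Two tall side panels with 6 horizontal boards between them — a bookshelf. The first two shelf undersides are at z = 0 and z = 395; with shelf thickness 22, the clear gap is 395 − 0 − 22 = 373 mm.


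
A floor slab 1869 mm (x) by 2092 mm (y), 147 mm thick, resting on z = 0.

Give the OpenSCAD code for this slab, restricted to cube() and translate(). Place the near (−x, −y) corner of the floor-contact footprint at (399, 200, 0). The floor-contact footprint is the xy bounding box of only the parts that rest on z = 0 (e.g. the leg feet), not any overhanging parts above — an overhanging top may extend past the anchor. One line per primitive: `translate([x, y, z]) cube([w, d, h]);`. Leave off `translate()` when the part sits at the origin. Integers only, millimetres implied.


translate([399, 200, 0]) cube([1869, 2092, 147]);


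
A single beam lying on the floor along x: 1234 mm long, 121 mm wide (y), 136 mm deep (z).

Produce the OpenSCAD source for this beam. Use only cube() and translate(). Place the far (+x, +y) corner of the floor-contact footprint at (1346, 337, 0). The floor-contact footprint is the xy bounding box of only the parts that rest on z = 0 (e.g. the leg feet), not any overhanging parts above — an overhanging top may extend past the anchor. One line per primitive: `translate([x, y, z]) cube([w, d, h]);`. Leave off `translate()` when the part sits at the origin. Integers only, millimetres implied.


translate([112, 216, 0]) cube([1234, 121, 136]);


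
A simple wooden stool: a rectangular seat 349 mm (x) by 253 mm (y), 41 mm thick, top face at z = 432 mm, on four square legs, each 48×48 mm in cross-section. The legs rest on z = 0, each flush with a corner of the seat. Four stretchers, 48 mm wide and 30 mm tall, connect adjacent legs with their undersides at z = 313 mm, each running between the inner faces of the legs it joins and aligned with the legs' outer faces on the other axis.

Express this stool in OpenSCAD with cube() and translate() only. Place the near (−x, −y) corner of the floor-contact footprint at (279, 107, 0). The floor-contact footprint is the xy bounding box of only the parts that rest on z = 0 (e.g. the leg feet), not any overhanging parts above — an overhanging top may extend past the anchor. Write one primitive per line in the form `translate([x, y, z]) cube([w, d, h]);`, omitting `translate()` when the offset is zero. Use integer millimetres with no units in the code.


// leg_h = 432 - 41 = 391
// stretcher span = 349 - 2*48 = 253
translate([279, 107, 391]) cube([349, 253, 41]);
translate([279, 107, 0]) cube([48, 48, 391]);
translate([580, 107, 0]) cube([48, 48, 391]);
translate([279, 312, 0]) cube([48, 48, 391]);
translate([580, 312, 0]) cube([48, 48, 391]);
translate([327, 107, 313]) cube([253, 48, 30]);
translate([327, 312, 313]) cube([253, 48, 30]);
translate([279, 155, 313]) cube([48, 157, 30]);
translate([580, 155, 313]) cube([48, 157, 30]);


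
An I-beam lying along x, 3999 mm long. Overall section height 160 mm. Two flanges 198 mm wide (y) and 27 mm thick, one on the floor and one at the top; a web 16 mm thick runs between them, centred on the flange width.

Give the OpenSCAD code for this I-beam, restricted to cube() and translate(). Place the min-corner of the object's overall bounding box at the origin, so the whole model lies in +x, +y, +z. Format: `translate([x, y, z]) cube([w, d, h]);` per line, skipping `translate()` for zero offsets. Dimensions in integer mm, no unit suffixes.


cube([3999, 198, 27]);
translate([0, 91, 27]) cube([3999, 16, 106]);
translate([0, 0, 133]) cube([3999, 198, 27]);


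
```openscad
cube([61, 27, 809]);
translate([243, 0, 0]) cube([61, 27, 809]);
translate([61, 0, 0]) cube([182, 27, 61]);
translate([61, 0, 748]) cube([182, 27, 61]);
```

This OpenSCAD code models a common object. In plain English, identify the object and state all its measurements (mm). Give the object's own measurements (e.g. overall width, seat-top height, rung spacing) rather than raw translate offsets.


A rectangular picture frame lying in the x–z plane (depth along y). The opening is 182 mm wide (x) by 687 mm tall (z), surrounded by a border 61 mm wide on all four sides. The frame is 27 mm deep and is made of two full-height vertical stiles with two horizontal rails fitted between them.


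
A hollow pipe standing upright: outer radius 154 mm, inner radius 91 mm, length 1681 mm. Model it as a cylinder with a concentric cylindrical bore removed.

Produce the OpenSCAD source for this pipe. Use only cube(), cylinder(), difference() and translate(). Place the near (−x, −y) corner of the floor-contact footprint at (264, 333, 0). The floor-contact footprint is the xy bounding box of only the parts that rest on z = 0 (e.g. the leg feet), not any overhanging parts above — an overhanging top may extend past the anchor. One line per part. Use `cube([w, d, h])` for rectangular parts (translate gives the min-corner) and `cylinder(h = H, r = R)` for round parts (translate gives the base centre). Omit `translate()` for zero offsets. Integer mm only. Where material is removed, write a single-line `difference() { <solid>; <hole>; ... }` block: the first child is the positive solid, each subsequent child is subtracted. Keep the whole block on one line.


difference() { translate([418, 487, 0]) cylinder(h = 1681, r = 154); translate([418, 487, 0]) cylinder(h = 1681, r = 91); }


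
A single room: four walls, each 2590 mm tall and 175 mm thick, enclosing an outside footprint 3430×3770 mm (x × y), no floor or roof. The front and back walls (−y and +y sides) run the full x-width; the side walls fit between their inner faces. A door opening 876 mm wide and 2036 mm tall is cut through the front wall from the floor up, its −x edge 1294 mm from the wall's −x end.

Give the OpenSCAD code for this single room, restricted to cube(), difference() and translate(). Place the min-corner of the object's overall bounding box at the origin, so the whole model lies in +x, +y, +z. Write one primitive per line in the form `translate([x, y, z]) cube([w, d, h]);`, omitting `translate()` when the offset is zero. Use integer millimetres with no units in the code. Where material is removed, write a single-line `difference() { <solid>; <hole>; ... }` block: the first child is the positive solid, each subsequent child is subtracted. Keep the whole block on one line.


difference() { cube([3430, 175, 2590]); translate([1294, 0, 0]) cube([876, 175, 2036]); }
translate([0, 3595, 0]) cube([3430, 175, 2590]);
translate([0, 175, 0]) cube([175, 3420, 2590]);
translate([3255, 175, 0]) cube([175, 3420, 2590]);


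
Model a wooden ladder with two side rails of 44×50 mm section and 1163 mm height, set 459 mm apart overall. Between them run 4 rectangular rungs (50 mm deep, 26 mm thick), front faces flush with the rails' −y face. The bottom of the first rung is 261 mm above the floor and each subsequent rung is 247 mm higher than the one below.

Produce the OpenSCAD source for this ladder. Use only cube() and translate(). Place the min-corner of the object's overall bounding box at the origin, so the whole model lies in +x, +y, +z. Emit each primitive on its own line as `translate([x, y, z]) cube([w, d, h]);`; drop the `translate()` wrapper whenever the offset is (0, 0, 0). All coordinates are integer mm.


// rung span = 459 - 2*44 = 371
// rung[k] z = 261 + k*247
cube([44, 50, 1163]);
translate([415, 0, 0]) cube([44, 50, 1163]);
translate([44, 0, 261]) cube([371, 50, 26]);
translate([44, 0, 508]) cube([371, 50, 26]);
translate([44, 0, 755]) cube([371, 50, 26]);
translate([44, 0, 1002]) cube([371, 50, 26]);


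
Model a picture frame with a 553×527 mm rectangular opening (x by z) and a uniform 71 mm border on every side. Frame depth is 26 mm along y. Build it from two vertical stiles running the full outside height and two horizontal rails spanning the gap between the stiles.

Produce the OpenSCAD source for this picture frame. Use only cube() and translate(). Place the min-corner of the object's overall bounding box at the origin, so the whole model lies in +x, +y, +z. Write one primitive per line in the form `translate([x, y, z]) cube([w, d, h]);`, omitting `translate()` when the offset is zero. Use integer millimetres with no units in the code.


cube([71, 26, 669]);
translate([624, 0, 0]) cube([71, 26, 669]);
translate([71, 0, 0]) cube([553, 26, 71]);
translate([71, 0, 598]) cube([553, 26, 71]);


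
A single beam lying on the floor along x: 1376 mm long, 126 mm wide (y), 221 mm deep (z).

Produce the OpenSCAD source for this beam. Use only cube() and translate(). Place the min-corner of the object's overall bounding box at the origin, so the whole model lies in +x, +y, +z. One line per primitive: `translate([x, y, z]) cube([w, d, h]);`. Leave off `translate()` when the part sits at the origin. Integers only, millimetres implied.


cube([1376, 126, 221]);


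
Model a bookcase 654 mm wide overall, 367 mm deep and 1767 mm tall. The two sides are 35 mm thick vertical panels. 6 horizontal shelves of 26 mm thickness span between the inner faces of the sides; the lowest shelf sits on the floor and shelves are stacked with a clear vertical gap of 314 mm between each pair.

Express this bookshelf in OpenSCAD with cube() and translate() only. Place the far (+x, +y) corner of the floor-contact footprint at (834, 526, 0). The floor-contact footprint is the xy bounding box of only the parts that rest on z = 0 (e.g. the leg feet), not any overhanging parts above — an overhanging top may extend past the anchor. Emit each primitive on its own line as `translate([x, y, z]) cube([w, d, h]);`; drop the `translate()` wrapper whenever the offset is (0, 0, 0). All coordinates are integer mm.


translate([180, 159, 0]) cube([35, 367, 1767]);
translate([799, 159, 0]) cube([35, 367, 1767]);
translate([215, 159, 0]) cube([584, 367, 26]);
translate([215, 159, 340]) cube([584, 367, 26]);
translate([215, 159, 680]) cube([584, 367, 26]);
translate([215, 159, 1020]) cube([584, 367, 26]);
translate([215, 159, 1360]) cube([584, 367, 26]);
translate([215, 159, 1700]) cube([584, 367, 26]);


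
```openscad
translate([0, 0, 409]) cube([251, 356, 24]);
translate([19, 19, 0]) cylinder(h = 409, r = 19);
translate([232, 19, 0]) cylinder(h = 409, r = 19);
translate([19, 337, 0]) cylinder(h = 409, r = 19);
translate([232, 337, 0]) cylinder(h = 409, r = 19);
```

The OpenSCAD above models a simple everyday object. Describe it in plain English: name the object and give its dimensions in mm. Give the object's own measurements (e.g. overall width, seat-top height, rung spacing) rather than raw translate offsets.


A simple wooden stool: a rectangular seat 251 mm (x) by 356 mm (y), 24 mm thick, top face at z = 433 mm, on four round legs, each 38 mm in diameter. The legs rest on z = 0, each leg's axis is inset half a diameter from the nearest pair of seat edges (so the leg's bounding box is flush with the corner).


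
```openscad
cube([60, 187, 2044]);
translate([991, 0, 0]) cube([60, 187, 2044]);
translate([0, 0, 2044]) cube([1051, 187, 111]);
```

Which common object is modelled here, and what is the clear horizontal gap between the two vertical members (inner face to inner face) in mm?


A door frame. The clear opening width is 931 mm.

Two 2044 mm tall posts with a header on top — a door frame. The left jamb is 60 mm wide at x = 0; the right jamb starts at x = 991. The clear opening is 991 − 60 = 931 mm.


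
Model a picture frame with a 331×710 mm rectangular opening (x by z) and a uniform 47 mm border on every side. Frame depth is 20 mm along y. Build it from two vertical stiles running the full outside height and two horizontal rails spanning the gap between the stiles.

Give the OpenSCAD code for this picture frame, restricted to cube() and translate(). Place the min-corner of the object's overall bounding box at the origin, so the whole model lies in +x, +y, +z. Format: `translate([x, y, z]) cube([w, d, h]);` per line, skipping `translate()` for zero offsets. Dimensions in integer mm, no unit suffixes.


cube([47, 20, 804]);
translate([378, 0, 0]) cube([47, 20, 804]);
translate([47, 0, 0]) cube([331, 20, 47]);
translate([47, 0, 757]) cube([331, 20, 47]);


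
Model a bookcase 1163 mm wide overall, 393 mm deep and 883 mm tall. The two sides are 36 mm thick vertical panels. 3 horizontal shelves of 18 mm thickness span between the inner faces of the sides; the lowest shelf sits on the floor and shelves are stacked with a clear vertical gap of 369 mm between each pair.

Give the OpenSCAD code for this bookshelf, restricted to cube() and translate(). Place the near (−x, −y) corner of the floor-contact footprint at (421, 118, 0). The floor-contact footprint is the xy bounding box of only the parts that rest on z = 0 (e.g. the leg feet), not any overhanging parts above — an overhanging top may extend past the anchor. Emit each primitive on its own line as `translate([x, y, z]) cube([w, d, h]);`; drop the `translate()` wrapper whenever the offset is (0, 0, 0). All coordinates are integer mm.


translate([421, 118, 0]) cube([36, 393, 883]);
translate([1548, 118, 0]) cube([36, 393, 883]);
translate([457, 118, 0]) cube([1091, 393, 18]);
translate([457, 118, 387]) cube([1091, 393, 18]);
translate([457, 118, 774]) cube([1091, 393, 18]);


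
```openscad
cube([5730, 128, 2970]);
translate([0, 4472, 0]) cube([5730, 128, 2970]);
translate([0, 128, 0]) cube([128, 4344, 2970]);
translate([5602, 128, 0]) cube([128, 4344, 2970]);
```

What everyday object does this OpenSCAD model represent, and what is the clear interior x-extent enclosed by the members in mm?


A house (or room) frame. The interior width is 5474 mm.

Four 2970 mm walls enclosing a rectangle with no floor or roof — a room or house frame. Outside width is 5730 mm and wall thickness is 128 mm, so the interior width is 5730 − 2 × 128 = 5474 mm.


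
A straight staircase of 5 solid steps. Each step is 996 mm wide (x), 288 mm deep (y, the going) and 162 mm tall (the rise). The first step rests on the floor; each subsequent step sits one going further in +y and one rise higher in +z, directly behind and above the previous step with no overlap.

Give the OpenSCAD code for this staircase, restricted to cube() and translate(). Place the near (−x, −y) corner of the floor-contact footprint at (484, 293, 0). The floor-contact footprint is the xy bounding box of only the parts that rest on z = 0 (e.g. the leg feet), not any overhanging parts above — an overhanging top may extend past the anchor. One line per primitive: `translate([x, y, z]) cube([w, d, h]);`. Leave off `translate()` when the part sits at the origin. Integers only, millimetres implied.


translate([484, 293, 0]) cube([996, 288, 162]);
translate([484, 581, 162]) cube([996, 288, 162]);
translate([484, 869, 324]) cube([996, 288, 162]);
translate([484, 1157, 486]) cube([996, 288, 162]);
translate([484, 1445, 648]) cube([996, 288, 162]);


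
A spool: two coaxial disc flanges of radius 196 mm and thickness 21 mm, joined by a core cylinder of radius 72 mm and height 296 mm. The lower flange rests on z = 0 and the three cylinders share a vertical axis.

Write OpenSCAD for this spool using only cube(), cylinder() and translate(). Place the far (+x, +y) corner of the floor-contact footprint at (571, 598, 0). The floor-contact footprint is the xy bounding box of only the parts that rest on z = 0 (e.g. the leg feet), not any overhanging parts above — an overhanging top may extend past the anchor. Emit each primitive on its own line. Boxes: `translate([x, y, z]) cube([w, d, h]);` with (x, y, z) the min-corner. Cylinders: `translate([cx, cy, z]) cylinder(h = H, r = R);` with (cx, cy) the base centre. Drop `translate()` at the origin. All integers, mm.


translate([375, 402, 0]) cylinder(h = 21, r = 196);
translate([375, 402, 21]) cylinder(h = 296, r = 72);
translate([375, 402, 317]) cylinder(h = 21, r = 196);


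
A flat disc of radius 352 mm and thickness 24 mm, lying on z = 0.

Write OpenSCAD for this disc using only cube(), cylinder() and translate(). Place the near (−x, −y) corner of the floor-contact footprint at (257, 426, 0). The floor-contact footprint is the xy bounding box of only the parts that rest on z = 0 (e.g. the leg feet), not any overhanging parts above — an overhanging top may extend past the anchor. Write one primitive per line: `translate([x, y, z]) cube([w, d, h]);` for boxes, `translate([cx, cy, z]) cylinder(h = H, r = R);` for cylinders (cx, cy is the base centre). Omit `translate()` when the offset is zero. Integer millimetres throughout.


translate([609, 778, 0]) cylinder(h = 24, r = 352);


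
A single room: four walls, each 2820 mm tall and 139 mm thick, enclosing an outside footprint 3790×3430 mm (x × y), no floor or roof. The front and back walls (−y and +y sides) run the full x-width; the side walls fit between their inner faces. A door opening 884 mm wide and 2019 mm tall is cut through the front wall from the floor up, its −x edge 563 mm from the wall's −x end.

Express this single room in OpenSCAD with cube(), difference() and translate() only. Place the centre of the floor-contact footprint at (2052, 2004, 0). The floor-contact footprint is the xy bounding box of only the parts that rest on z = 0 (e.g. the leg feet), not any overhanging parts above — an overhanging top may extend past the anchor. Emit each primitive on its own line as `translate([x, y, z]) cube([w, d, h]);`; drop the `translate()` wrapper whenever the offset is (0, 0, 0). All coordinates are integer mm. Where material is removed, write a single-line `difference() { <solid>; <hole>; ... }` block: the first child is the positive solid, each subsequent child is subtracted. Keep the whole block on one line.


difference() { translate([157, 289, 0]) cube([3790, 139, 2820]); translate([720, 289, 0]) cube([884, 139, 2019]); }
translate([157, 3580, 0]) cube([3790, 139, 2820]);
translate([157, 428, 0]) cube([139, 3152, 2820]);
translate([3808, 428, 0]) cube([139, 3152, 2820]);


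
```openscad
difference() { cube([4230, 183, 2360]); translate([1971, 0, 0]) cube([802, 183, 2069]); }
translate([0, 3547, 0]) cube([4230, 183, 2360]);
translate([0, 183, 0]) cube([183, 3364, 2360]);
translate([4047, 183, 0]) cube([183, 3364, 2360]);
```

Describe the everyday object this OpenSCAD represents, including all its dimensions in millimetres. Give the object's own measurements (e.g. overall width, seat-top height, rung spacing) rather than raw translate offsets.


A single room: four walls, each 2360 mm tall and 183 mm thick, enclosing an outside footprint 4230×3730 mm (x × y), no floor or roof. The front and back walls (−y and +y sides) run the full x-width; the side walls fit between their inner faces. A door opening 802 mm wide and 2069 mm tall is cut through the front wall from the floor up, its −x edge 1971 mm from the wall's −x end.


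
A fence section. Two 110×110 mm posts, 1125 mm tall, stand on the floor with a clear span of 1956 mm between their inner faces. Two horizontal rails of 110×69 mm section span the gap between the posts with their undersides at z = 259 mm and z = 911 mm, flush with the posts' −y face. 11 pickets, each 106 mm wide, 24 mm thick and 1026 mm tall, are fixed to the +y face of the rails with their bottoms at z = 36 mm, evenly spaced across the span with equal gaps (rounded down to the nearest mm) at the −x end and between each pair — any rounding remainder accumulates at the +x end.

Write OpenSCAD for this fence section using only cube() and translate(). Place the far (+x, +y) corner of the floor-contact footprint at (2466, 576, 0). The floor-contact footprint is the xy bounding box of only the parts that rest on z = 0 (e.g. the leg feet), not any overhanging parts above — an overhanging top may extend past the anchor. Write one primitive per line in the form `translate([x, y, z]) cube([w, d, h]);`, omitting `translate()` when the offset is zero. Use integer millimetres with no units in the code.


translate([290, 466, 0]) cube([110, 110, 1125]);
translate([2356, 466, 0]) cube([110, 110, 1125]);
translate([400, 466, 259]) cube([1956, 110, 69]);
translate([400, 466, 911]) cube([1956, 110, 69]);
translate([465, 576, 36]) cube([106, 24, 1026]);
translate([636, 576, 36]) cube([106, 24, 1026]);
translate([807, 576, 36]) cube([106, 24, 1026]);
translate([978, 576, 36]) cube([106, 24, 1026]);
translate([1149, 576, 36]) cube([106, 24, 1026]);
translate([1320, 576, 36]) cube([106, 24, 1026]);
translate([1491, 576, 36]) cube([106, 24, 1026]);
translate([1662, 576, 36]) cube([106, 24, 1026]);
translate([1833, 576, 36]) cube([106, 24, 1026]);
translate([2004, 576, 36]) cube([106, 24, 1026]);
translate([2175, 576, 36]) cube([106, 24, 1026]);
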